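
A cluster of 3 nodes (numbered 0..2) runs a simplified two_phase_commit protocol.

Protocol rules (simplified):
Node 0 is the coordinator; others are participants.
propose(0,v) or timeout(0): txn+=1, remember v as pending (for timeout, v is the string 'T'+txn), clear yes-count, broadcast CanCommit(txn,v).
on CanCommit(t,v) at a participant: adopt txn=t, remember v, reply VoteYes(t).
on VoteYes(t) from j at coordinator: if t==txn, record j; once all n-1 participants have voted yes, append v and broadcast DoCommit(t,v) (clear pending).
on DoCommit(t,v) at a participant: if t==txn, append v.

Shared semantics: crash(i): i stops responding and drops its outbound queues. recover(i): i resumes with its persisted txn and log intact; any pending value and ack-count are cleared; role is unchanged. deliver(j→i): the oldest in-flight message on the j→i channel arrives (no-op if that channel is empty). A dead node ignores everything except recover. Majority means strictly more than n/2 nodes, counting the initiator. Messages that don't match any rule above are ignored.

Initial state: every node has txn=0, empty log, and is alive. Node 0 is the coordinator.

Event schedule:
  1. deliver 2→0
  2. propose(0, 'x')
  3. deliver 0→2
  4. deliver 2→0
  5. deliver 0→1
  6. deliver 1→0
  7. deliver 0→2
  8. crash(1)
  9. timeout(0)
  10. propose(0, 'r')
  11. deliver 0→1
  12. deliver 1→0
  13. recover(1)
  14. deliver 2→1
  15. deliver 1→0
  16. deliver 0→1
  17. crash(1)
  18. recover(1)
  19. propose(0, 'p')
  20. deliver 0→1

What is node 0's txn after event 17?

3

[1] deliver 2→0 → ∅
[2] propose(0,'x') → N0(coor t1 [-])
[3] deliver 0→2 → N2(part t1 [-])
[4] deliver 2→0 → ∅
[5] deliver 0→1 → N1(part t1 [-])
[6] deliver 1→0 → N0(coor t1 [x])
[7] deliver 0→2 → N2(part t1 [x])
[8] crash(1) → N1(✗part t1 [-])
[9] timeout(0) → N0(coor t2 [x])
[10] propose(0,'r') → N0(coor t3 [x])
[11] deliver 0→1 → ∅
[12] deliver 1→0 → ∅
[13] recover(1) → N1(part t1 [-])
[14] deliver 2→1 → ∅
[15] deliver 1→0 → ∅
[16] deliver 0→1 → N1(part t1 [x])
[17] crash(1) → N1(✗part t1 [x])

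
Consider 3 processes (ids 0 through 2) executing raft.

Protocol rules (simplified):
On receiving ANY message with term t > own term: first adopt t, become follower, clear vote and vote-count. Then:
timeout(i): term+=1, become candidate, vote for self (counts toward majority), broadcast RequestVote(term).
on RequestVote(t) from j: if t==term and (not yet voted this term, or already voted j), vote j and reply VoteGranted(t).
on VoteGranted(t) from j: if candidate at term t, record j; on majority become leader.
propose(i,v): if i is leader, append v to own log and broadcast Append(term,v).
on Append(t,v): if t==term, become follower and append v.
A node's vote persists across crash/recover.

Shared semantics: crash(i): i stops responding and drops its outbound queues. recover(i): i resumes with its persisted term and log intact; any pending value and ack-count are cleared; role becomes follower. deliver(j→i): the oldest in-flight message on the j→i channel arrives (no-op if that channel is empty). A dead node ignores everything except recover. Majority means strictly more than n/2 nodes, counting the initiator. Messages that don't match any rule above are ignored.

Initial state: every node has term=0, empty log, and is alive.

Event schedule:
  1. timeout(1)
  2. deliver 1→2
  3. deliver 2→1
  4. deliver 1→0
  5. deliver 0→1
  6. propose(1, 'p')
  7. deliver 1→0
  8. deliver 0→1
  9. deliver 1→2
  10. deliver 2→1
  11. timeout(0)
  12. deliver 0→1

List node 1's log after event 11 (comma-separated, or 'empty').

p

e1 timeout(1): 1[cand,t=1,-]
e2 deliver 1→2: 2[foll,t=1,-]
e3 deliver 2→1: 1[lead,t=1,-]
e4 deliver 1→0: 0[foll,t=1,-]
e5 deliver 0→1: ·
e6 propose(1,'p'): 1[lead,t=1,p]
e7 deliver 1→0: 0[foll,t=1,p]
e8 deliver 0→1: ·
e9 deliver 1→2: 2[foll,t=1,p]
e10 deliver 2→1: ·
e11 timeout(0): 0[cand,t=2,p]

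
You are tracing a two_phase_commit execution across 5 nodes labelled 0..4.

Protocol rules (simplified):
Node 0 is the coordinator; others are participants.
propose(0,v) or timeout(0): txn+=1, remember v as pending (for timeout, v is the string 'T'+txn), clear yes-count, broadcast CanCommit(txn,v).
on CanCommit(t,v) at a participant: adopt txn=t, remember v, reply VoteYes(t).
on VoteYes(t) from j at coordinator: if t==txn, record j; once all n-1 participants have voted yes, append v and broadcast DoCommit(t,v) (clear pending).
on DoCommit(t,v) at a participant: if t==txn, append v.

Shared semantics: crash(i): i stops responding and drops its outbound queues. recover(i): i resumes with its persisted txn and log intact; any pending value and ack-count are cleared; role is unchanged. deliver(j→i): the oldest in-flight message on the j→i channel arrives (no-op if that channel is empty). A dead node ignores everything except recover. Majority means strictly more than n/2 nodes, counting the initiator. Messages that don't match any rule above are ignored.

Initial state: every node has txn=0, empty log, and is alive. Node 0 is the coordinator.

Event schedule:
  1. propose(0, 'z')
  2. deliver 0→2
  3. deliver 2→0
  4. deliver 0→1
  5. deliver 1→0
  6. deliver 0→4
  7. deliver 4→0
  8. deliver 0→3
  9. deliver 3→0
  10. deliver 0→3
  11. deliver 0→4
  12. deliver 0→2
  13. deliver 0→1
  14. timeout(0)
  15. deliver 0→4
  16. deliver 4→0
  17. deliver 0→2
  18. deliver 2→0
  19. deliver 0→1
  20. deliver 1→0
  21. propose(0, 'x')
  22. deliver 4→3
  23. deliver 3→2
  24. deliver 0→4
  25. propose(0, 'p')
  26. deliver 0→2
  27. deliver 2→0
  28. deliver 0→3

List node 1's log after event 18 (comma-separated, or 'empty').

[1] propose(0,'z') → N0(coor t1 [-])
[2] deliver 0→2 → N2(part t1 [-])
[3] deliver 2→0 → ∅
[4] deliver 0→1 → N1(part t1 [-])
[5] deliver 1→0 → ∅
[6] deliver 0→4 → N4(part t1 [-])
[7] deliver 4→0 → ∅
[8] deliver 0→3 → N3(part t1 [-])
[9] deliver 3→0 → N0(coor t1 [z])
[10] deliver 0→3 → N3(part t1 [z])
[11] deliver 0→4 → N4(part t1 [z])
[12] deliver 0→2 → N2(part t1 [z])
[13] deliver 0→1 → N1(part t1 [z])
[14] timeout(0) → N0(coor t2 [z])
[15] deliver 0→4 → N4(part t2 [z])
[16] deliver 4→0 → ∅
[17] deliver 0→2 → N2(part t2 [z])
[18] deliver 2→0 → ∅

z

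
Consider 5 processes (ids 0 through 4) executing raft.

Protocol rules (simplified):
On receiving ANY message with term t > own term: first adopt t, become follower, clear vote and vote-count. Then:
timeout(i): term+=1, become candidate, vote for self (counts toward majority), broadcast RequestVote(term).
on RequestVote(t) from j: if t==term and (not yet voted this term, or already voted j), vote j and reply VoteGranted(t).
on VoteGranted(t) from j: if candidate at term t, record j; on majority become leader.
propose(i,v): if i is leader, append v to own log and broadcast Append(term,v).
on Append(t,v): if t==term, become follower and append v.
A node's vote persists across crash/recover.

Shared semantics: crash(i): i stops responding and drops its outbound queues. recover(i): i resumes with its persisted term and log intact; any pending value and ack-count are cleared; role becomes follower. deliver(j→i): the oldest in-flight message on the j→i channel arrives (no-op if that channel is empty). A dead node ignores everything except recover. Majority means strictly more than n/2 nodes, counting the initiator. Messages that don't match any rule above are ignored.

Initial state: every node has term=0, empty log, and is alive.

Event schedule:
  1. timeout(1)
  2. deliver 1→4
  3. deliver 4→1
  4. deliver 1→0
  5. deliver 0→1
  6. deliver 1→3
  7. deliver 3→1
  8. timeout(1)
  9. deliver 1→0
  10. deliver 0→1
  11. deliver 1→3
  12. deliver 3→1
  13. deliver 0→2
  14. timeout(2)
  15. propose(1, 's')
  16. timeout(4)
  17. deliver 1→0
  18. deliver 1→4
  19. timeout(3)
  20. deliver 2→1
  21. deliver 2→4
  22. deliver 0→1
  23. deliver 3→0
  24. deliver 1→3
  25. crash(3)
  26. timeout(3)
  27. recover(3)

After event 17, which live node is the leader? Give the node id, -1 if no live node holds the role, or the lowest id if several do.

1

e1 timeout(1): 1[cand,t=1,-]
e2 deliver 1→4: 4[foll,t=1,-]
e3 deliver 4→1: ·
e4 deliver 1→0: 0[foll,t=1,-]
e5 deliver 0→1: 1[lead,t=1,-]
e6 deliver 1→3: 3[foll,t=1,-]
e7 deliver 3→1: ·
e8 timeout(1): 1[cand,t=2,-]
e9 deliver 1→0: 0[foll,t=2,-]
e10 deliver 0→1: ·
e11 deliver 1→3: 3[foll,t=2,-]
e12 deliver 3→1: 1[lead,t=2,-]
e13 deliver 0→2: ·
e14 timeout(2): 2[cand,t=1,-]
e15 propose(1,'s'): 1[lead,t=2,s]
e16 timeout(4): 4[cand,t=2,-]
e17 deliver 1→0: 0[foll,t=2,s]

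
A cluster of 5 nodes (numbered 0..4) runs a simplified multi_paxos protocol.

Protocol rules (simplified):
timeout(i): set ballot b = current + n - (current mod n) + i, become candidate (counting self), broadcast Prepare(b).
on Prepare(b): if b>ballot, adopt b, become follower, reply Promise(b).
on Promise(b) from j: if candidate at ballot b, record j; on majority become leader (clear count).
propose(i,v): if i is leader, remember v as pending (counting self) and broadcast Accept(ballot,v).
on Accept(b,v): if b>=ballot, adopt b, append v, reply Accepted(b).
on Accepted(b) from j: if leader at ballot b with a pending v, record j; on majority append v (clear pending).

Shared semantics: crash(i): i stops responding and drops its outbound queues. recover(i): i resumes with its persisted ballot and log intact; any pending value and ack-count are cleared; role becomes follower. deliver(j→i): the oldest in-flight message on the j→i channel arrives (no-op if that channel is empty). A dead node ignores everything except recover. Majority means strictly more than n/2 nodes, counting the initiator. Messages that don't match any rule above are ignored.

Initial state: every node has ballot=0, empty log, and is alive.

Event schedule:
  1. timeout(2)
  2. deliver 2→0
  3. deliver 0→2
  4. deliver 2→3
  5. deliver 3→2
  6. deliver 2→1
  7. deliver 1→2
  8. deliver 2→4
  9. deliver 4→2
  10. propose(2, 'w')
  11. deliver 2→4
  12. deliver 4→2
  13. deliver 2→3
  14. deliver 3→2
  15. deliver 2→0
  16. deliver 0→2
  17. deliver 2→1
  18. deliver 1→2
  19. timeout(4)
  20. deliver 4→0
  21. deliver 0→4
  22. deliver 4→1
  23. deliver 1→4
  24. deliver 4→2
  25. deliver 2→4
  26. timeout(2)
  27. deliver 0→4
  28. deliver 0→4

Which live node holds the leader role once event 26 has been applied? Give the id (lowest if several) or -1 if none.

step 1 timeout(2): 2={cand,b=7,log=-}
step 2 deliver 2→0: 0={foll,b=7,log=-}
step 3 deliver 0→2: —
step 4 deliver 2→3: 3={foll,b=7,log=-}
step 5 deliver 3→2: 2={lead,b=7,log=-}
step 6 deliver 2→1: 1={foll,b=7,log=-}
step 7 deliver 1→2: —
step 8 deliver 2→4: 4={foll,b=7,log=-}
step 9 deliver 4→2: —
step 10 propose(2,'w'): —
step 11 deliver 2→4: 4={foll,b=7,log=w}
step 12 deliver 4→2: —
step 13 deliver 2→3: 3={foll,b=7,log=w}
step 14 deliver 3→2: 2={lead,b=7,log=w}
step 15 deliver 2→0: 0={foll,b=7,log=w}
step 16 deliver 0→2: —
step 17 deliver 2→1: 1={foll,b=7,log=w}
step 18 deliver 1→2: —
step 19 timeout(4): 4={cand,b=14,log=w}
step 20 deliver 4→0: 0={foll,b=14,log=w}
step 21 deliver 0→4: —
step 22 deliver 4→1: 1={foll,b=14,log=w}
step 23 deliver 1→4: 4={lead,b=14,log=w}
step 24 deliver 4→2: 2={foll,b=14,log=w}
step 25 deliver 2→4: —
step 26 timeout(2): 2={cand,b=17,log=w}

4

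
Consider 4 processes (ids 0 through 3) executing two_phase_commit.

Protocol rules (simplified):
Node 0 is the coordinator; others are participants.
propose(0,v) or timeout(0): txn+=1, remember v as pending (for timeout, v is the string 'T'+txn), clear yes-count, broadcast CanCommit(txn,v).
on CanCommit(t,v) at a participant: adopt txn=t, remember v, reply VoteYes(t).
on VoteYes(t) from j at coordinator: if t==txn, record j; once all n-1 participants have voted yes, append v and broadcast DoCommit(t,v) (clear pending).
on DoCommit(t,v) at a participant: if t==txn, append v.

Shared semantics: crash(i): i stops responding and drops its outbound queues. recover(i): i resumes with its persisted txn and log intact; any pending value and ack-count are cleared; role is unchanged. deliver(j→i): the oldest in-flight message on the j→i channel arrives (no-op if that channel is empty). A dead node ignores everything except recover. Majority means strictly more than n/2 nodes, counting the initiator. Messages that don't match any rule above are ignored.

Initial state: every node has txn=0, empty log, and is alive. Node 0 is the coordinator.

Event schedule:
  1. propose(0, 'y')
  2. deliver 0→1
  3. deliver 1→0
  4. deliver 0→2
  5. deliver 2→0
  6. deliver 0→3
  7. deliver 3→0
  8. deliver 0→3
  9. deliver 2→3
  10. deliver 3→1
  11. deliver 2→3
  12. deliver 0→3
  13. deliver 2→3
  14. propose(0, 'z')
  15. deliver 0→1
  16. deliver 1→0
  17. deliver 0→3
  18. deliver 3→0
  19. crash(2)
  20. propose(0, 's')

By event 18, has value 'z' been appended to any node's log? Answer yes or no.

no

step 1 propose(0,'y'): 0={coor,t=1,log=-}
step 2 deliver 0→1: 1={part,t=1,log=-}
step 3 deliver 1→0: —
step 4 deliver 0→2: 2={part,t=1,log=-}
step 5 deliver 2→0: —
step 6 deliver 0→3: 3={part,t=1,log=-}
step 7 deliver 3→0: 0={coor,t=1,log=y}
step 8 deliver 0→3: 3={part,t=1,log=y}
step 9 deliver 2→3: —
step 10 deliver 3→1: —
step 11 deliver 2→3: —
step 12 deliver 0→3: —
step 13 deliver 2→3: —
step 14 propose(0,'z'): 0={coor,t=2,log=y}
step 15 deliver 0→1: 1={part,t=1,log=y}
step 16 deliver 1→0: —
step 17 deliver 0→3: 3={part,t=2,log=y}
step 18 deliver 3→0: —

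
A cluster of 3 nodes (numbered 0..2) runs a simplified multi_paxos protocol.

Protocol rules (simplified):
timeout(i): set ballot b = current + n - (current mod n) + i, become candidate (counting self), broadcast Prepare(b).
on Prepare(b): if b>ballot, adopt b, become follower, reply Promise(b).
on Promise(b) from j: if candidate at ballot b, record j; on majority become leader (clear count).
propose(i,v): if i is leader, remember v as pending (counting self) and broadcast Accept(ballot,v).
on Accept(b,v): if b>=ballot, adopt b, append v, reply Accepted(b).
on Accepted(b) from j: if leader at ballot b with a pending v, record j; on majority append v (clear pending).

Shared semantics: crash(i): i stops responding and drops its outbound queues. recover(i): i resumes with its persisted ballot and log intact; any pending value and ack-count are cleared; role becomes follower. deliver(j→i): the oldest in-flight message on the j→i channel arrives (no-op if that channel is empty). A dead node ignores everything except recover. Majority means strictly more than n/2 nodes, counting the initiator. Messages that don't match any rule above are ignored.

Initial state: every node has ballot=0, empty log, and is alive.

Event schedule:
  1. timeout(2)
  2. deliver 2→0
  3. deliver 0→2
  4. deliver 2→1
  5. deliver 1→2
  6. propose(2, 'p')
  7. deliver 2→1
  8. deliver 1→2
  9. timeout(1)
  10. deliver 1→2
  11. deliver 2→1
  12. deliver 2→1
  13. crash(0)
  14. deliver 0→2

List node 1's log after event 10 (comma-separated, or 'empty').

p

step 1 timeout(2): 2={cand,b=5,log=-}
step 2 deliver 2→0: 0={foll,b=5,log=-}
step 3 deliver 0→2: 2={lead,b=5,log=-}
step 4 deliver 2→1: 1={foll,b=5,log=-}
step 5 deliver 1→2: —
step 6 propose(2,'p'): —
step 7 deliver 2→1: 1={foll,b=5,log=p}
step 8 deliver 1→2: 2={lead,b=5,log=p}
step 9 timeout(1): 1={cand,b=7,log=p}
step 10 deliver 1→2: 2={foll,b=7,log=p}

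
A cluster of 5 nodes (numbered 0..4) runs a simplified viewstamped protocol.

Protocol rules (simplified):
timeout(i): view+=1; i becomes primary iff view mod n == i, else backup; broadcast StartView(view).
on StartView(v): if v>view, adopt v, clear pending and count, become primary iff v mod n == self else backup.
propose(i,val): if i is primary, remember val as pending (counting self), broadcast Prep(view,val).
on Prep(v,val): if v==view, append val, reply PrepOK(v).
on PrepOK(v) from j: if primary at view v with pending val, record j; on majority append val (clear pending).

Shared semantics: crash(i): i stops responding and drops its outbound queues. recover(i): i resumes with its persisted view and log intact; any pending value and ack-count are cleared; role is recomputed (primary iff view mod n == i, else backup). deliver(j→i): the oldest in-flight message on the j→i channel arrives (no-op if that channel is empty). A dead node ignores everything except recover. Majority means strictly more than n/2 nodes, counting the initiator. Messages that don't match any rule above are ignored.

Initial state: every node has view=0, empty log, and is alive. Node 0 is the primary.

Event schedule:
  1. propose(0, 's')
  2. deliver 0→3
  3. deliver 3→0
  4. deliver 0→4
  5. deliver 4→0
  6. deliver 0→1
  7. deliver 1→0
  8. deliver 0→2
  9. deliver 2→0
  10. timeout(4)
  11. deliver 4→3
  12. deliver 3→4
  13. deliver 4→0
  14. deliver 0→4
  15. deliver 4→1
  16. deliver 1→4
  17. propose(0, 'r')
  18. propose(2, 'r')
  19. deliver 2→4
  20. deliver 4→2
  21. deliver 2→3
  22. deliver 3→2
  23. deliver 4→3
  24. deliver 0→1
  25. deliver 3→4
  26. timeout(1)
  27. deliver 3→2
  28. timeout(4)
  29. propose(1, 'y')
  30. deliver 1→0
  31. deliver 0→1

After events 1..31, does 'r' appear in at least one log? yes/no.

[1] propose(0,'s') → ∅
[2] deliver 0→3 → N3(back v0 [s])
[3] deliver 3→0 → ∅
[4] deliver 0→4 → N4(back v0 [s])
[5] deliver 4→0 → N0(prim v0 [s])
[6] deliver 0→1 → N1(back v0 [s])
[7] deliver 1→0 → ∅
[8] deliver 0→2 → N2(back v0 [s])
[9] deliver 2→0 → ∅
[10] timeout(4) → N4(back v1 [s])
[11] deliver 4→3 → N3(back v1 [s])
[12] deliver 3→4 → ∅
[13] deliver 4→0 → N0(back v1 [s])
[14] deliver 0→4 → ∅
[15] deliver 4→1 → N1(prim v1 [s])
[16] deliver 1→4 → ∅
[17] propose(0,'r') → ∅
[18] propose(2,'r') → ∅
[19] deliver 2→4 → ∅
[20] deliver 4→2 → N2(back v1 [s])
[21] deliver 2→3 → ∅
[22] deliver 3→2 → ∅
[23] deliver 4→3 → ∅
[24] deliver 0→1 → ∅
[25] deliver 3→4 → ∅
[26] timeout(1) → N1(back v2 [s])
[27] deliver 3→2 → ∅
[28] timeout(4) → N4(back v2 [s])
[29] propose(1,'y') → ∅
[30] deliver 1→0 → N0(back v2 [s])
[31] deliver 0→1 → ∅

no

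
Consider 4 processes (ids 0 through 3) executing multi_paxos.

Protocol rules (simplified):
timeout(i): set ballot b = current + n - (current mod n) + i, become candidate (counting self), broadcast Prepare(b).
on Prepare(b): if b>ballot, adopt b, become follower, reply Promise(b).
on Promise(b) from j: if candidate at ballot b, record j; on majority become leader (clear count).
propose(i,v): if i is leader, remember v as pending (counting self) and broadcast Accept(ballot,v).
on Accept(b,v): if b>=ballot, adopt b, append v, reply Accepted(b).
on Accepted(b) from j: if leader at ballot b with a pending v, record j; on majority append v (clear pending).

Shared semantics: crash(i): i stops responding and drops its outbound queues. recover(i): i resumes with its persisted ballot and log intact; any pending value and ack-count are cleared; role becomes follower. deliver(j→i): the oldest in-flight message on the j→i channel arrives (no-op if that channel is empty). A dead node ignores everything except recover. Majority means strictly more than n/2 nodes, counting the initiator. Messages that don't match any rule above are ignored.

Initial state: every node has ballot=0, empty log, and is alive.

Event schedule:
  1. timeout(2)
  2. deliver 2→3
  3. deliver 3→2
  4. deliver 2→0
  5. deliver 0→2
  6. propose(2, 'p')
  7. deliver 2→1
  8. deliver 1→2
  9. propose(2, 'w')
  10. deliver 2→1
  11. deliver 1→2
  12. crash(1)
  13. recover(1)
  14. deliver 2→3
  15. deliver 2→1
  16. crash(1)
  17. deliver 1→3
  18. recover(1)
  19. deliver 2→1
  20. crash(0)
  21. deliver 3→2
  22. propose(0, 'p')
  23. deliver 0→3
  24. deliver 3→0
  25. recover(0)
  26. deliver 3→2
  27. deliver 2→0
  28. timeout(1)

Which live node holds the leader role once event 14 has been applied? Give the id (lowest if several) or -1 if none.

2

e1 timeout(2): 2[cand,b=6,-]
e2 deliver 2→3: 3[foll,b=6,-]
e3 deliver 3→2: ·
e4 deliver 2→0: 0[foll,b=6,-]
e5 deliver 0→2: 2[lead,b=6,-]
e6 propose(2,'p'): ·
e7 deliver 2→1: 1[foll,b=6,-]
e8 deliver 1→2: ·
e9 propose(2,'w'): ·
e10 deliver 2→1: 1[foll,b=6,p]
e11 deliver 1→2: ·
e12 crash(1): 1[✗foll,b=6,p]
e13 recover(1): 1[foll,b=6,p]
e14 deliver 2→3: 3[foll,b=6,p]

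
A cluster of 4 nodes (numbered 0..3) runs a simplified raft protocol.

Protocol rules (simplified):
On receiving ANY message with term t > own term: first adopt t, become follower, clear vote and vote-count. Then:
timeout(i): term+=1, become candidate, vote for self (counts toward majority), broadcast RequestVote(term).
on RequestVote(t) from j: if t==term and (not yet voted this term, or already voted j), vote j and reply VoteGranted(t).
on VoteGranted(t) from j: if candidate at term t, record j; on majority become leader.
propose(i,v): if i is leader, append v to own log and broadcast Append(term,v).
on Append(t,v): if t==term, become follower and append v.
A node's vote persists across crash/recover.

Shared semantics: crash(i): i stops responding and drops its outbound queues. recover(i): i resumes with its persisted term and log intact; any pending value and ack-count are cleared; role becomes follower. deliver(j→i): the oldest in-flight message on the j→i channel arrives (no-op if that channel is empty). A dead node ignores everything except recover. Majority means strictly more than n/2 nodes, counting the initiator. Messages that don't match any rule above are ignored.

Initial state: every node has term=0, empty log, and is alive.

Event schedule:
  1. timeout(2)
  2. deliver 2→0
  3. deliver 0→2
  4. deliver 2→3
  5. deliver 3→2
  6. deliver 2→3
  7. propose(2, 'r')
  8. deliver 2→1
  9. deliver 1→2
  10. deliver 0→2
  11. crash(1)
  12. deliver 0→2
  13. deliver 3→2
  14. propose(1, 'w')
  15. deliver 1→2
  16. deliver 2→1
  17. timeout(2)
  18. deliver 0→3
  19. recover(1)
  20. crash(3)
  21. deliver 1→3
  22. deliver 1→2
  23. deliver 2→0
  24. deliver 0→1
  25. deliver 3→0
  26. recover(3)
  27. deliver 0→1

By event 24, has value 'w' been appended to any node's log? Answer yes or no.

step 1 timeout(2): 2={cand,t=1,log=-}
step 2 deliver 2→0: 0={foll,t=1,log=-}
step 3 deliver 0→2: —
step 4 deliver 2→3: 3={foll,t=1,log=-}
step 5 deliver 3→2: 2={lead,t=1,log=-}
step 6 deliver 2→3: —
step 7 propose(2,'r'): 2={lead,t=1,log=r}
step 8 deliver 2→1: 1={foll,t=1,log=-}
step 9 deliver 1→2: —
step 10 deliver 0→2: —
step 11 crash(1): 1={✗foll,t=1,log=-}
step 12 deliver 0→2: —
step 13 deliver 3→2: —
step 14 propose(1,'w'): —
step 15 deliver 1→2: —
step 16 deliver 2→1: —
step 17 timeout(2): 2={cand,t=2,log=r}
step 18 deliver 0→3: —
step 19 recover(1): 1={foll,t=1,log=-}
step 20 crash(3): 3={✗foll,t=1,log=-}
step 21 deliver 1→3: —
step 22 deliver 1→2: —
step 23 deliver 2→0: 0={foll,t=1,log=r}
step 24 deliver 0→1: —

no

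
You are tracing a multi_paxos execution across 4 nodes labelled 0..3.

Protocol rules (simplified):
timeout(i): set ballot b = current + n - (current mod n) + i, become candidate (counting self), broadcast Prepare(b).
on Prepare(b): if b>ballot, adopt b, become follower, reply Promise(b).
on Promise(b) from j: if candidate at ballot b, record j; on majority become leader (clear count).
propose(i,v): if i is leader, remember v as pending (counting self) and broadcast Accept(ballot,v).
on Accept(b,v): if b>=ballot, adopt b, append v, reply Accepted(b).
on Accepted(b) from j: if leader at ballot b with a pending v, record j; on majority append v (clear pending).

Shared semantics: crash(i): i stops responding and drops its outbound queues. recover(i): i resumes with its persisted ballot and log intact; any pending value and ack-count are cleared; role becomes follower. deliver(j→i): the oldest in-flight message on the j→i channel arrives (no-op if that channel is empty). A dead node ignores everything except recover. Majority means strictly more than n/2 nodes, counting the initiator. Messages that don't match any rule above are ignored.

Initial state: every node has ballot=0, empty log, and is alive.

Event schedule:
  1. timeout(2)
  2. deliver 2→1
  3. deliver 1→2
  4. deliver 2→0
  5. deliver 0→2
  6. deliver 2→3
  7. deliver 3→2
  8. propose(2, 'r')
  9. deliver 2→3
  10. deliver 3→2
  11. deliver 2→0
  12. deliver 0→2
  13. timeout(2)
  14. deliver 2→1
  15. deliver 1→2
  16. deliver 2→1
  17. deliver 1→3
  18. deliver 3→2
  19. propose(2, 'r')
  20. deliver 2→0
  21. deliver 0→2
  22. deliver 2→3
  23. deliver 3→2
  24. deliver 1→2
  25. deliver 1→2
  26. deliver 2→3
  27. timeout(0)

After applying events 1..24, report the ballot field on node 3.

[1] timeout(2) → N2(cand b6 [-])
[2] deliver 2→1 → N1(foll b6 [-])
[3] deliver 1→2 → ∅
[4] deliver 2→0 → N0(foll b6 [-])
[5] deliver 0→2 → N2(lead b6 [-])
[6] deliver 2→3 → N3(foll b6 [-])
[7] deliver 3→2 → ∅
[8] propose(2,'r') → ∅
[9] deliver 2→3 → N3(foll b6 [r])
[10] deliver 3→2 → ∅
[11] deliver 2→0 → N0(foll b6 [r])
[12] deliver 0→2 → N2(lead b6 [r])
[13] timeout(2) → N2(cand b10 [r])
[14] deliver 2→1 → N1(foll b6 [r])
[15] deliver 1→2 → ∅
[16] deliver 2→1 → N1(foll b10 [r])
[17] deliver 1→3 → ∅
[18] deliver 3→2 → ∅
[19] propose(2,'r') → ∅
[20] deliver 2→0 → N0(foll b10 [r])
[21] deliver 0→2 → ∅
[22] deliver 2→3 → N3(foll b10 [r])
[23] deliver 3→2 → N2(lead b10 [r])
[24] deliver 1→2 → ∅

10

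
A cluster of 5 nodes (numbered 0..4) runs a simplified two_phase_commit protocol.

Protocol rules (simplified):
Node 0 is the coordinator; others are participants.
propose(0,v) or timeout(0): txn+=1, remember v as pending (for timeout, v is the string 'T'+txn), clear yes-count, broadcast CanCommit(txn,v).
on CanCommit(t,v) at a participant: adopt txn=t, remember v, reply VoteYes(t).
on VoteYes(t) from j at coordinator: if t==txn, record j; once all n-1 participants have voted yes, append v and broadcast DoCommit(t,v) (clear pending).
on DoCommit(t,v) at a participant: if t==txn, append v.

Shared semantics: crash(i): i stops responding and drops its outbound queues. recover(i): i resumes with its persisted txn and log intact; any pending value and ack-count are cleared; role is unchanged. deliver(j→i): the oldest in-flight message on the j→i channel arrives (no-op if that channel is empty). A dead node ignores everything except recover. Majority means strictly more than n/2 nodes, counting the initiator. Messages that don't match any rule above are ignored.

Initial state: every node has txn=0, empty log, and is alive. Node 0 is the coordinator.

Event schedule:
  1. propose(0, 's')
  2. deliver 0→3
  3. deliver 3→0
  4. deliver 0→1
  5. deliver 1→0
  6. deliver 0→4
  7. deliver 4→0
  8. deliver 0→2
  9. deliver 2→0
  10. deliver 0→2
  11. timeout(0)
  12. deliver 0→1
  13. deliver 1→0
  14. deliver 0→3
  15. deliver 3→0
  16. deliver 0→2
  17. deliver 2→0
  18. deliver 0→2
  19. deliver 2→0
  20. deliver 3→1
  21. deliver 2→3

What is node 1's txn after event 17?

1

[1] propose(0,'s') → N0(coor t1 [-])
[2] deliver 0→3 → N3(part t1 [-])
[3] deliver 3→0 → ∅
[4] deliver 0→1 → N1(part t1 [-])
[5] deliver 1→0 → ∅
[6] deliver 0→4 → N4(part t1 [-])
[7] deliver 4→0 → ∅
[8] deliver 0→2 → N2(part t1 [-])
[9] deliver 2→0 → N0(coor t1 [s])
[10] deliver 0→2 → N2(part t1 [s])
[11] timeout(0) → N0(coor t2 [s])
[12] deliver 0→1 → N1(part t1 [s])
[13] deliver 1→0 → ∅
[14] deliver 0→3 → N3(part t1 [s])
[15] deliver 3→0 → ∅
[16] deliver 0→2 → N2(part t2 [s])
[17] deliver 2→0 → ∅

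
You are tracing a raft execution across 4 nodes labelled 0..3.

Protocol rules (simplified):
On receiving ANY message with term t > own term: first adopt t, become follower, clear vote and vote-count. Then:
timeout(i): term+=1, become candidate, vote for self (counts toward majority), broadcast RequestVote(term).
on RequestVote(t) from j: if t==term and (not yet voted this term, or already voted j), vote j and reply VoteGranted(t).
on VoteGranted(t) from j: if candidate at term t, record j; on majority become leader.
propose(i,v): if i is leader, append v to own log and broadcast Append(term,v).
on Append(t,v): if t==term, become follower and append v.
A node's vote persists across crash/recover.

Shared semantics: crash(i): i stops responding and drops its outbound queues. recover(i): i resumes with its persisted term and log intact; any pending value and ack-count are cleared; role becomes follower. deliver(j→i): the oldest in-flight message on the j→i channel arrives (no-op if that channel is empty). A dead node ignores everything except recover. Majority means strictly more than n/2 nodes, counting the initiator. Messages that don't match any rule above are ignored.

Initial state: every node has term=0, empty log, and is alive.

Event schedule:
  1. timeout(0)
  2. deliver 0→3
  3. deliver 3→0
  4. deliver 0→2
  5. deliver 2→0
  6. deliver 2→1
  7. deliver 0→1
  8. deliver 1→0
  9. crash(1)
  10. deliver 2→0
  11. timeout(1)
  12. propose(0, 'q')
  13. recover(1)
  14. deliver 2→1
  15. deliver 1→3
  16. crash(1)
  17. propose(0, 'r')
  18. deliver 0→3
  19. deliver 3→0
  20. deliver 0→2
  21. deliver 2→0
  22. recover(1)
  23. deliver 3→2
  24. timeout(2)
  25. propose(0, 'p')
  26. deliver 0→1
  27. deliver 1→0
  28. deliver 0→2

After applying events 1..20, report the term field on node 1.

1. timeout(0):  <0:cand t1 ->
2. deliver 0→3:  <3:foll t1 ->
3. deliver 3→0:  nop
4. deliver 0→2:  <2:foll t1 ->
5. deliver 2→0:  <0:lead t1 ->
6. deliver 2→1:  nop
7. deliver 0→1:  <1:foll t1 ->
8. deliver 1→0:  nop
9. crash(1):  <1:✗foll t1 ->
10. deliver 2→0:  nop
11. timeout(1):  nop
12. propose(0,'q'):  <0:lead t1 q>
13. recover(1):  <1:foll t1 ->
14. deliver 2→1:  nop
15. deliver 1→3:  nop
16. crash(1):  <1:✗foll t1 ->
17. propose(0,'r'):  <0:lead t1 q,r>
18. deliver 0→3:  <3:foll t1 q>
19. deliver 3→0:  nop
20. deliver 0→2:  <2:foll t1 q>

1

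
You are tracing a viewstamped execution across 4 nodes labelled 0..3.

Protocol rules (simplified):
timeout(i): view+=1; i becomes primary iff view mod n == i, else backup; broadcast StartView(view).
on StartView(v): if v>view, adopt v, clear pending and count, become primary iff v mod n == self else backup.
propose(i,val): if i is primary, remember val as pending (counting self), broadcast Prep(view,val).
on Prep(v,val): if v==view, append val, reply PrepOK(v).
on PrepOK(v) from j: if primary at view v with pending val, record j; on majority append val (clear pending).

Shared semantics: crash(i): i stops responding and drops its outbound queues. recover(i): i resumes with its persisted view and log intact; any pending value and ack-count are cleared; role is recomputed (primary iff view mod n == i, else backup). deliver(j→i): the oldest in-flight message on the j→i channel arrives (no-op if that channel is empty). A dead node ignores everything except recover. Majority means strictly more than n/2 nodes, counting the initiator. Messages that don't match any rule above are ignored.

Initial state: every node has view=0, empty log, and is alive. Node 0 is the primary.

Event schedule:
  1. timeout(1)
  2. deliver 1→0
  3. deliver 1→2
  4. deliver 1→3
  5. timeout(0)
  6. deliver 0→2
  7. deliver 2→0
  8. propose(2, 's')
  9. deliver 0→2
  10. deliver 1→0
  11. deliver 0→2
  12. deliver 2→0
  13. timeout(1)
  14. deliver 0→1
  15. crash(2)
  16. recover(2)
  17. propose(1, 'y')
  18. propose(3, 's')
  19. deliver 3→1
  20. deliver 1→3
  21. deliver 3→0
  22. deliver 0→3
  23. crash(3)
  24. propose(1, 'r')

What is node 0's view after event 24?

2

1. timeout(1):  <1:prim v1 ->
2. deliver 1→0:  <0:back v1 ->
3. deliver 1→2:  <2:back v1 ->
4. deliver 1→3:  <3:back v1 ->
5. timeout(0):  <0:back v2 ->
6. deliver 0→2:  <2:prim v2 ->
7. deliver 2→0:  nop
8. propose(2,'s'):  nop
9. deliver 0→2:  nop
10. deliver 1→0:  nop
11. deliver 0→2:  nop
12. deliver 2→0:  <0:back v2 s>
13. timeout(1):  <1:back v2 ->
14. deliver 0→1:  nop
15. crash(2):  <2:✗prim v2 ->
16. recover(2):  <2:prim v2 ->
17. propose(1,'y'):  nop
18. propose(3,'s'):  nop
19. deliver 3→1:  nop
20. deliver 1→3:  <3:back v2 ->
21. deliver 3→0:  nop
22. deliver 0→3:  nop
23. crash(3):  <3:✗back v2 ->
24. propose(1,'r'):  nop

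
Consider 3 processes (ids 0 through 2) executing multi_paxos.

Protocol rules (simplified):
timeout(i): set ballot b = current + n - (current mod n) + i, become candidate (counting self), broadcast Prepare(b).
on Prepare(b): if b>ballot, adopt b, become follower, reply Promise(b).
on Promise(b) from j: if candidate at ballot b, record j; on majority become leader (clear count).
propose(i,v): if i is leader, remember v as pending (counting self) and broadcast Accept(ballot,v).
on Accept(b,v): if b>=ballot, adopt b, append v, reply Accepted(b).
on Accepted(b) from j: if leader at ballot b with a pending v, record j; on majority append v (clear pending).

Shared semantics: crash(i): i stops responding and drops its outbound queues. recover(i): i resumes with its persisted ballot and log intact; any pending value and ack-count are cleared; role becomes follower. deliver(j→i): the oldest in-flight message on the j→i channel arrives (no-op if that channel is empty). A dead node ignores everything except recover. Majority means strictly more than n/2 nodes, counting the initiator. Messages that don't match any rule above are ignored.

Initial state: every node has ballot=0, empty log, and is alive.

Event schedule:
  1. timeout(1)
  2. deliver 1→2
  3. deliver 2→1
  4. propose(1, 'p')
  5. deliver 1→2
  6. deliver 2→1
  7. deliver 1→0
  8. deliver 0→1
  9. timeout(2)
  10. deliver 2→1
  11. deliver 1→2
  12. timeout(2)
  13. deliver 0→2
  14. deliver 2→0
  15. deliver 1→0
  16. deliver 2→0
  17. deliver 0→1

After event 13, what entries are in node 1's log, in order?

p

after 1 — timeout(1): n1:cand/b4/[-]
after 2 — deliver 1→2: n2:foll/b4/[-]
after 3 — deliver 2→1: n1:lead/b4/[-]
after 4 — propose(1,'p'): ·
after 5 — deliver 1→2: n2:foll/b4/[p]
after 6 — deliver 2→1: n1:lead/b4/[p]
after 7 — deliver 1→0: n0:foll/b4/[-]
after 8 — deliver 0→1: ·
after 9 — timeout(2): n2:cand/b8/[p]
after 10 — deliver 2→1: n1:foll/b8/[p]
after 11 — deliver 1→2: n2:lead/b8/[p]
after 12 — timeout(2): n2:cand/b11/[p]
after 13 — deliver 0→2: ·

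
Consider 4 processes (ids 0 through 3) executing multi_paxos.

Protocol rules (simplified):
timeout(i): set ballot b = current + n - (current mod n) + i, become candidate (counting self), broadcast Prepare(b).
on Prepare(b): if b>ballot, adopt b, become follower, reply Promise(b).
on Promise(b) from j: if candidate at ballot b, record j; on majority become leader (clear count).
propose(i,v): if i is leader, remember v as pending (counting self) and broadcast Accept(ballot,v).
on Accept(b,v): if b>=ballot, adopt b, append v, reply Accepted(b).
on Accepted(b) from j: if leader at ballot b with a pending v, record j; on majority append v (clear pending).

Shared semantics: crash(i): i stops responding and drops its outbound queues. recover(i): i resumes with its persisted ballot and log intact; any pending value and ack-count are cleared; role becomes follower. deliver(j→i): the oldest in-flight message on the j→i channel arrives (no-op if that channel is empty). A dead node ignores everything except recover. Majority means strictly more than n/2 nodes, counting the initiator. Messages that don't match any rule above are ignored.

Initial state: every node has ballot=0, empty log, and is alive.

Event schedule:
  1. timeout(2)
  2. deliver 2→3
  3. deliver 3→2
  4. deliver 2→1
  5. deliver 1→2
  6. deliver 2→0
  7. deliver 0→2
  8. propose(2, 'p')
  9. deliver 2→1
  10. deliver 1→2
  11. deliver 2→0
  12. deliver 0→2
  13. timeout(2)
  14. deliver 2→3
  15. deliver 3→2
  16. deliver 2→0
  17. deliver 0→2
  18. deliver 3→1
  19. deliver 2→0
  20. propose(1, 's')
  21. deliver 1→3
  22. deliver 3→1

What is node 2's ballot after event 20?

10

[1] timeout(2) → N2(cand b6 [-])
[2] deliver 2→3 → N3(foll b6 [-])
[3] deliver 3→2 → ∅
[4] deliver 2→1 → N1(foll b6 [-])
[5] deliver 1→2 → N2(lead b6 [-])
[6] deliver 2→0 → N0(foll b6 [-])
[7] deliver 0→2 → ∅
[8] propose(2,'p') → ∅
[9] deliver 2→1 → N1(foll b6 [p])
[10] deliver 1→2 → ∅
[11] deliver 2→0 → N0(foll b6 [p])
[12] deliver 0→2 → N2(lead b6 [p])
[13] timeout(2) → N2(cand b10 [p])
[14] deliver 2→3 → N3(foll b6 [p])
[15] deliver 3→2 → ∅
[16] deliver 2→0 → N0(foll b10 [p])
[17] deliver 0→2 → ∅
[18] deliver 3→1 → ∅
[19] deliver 2→0 → ∅
[20] propose(1,'s') → ∅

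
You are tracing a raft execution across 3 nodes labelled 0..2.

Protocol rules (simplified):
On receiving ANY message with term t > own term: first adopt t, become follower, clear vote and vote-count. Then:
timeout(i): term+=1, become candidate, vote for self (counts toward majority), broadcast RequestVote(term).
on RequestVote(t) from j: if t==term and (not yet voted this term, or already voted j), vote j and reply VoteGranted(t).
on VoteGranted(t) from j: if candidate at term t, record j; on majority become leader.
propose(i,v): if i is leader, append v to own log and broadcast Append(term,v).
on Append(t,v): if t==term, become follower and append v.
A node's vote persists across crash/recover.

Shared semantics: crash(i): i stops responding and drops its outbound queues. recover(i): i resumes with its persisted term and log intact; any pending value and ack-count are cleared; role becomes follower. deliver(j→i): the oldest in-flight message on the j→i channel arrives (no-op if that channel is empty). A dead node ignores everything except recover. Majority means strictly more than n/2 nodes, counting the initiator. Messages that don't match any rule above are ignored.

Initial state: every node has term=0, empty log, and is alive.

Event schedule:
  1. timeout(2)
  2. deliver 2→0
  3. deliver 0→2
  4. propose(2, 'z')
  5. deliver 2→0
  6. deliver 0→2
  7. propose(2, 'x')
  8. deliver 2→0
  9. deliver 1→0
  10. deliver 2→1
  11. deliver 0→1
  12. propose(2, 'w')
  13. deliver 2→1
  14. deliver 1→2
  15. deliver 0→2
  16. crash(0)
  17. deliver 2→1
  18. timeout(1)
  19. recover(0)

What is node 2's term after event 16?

1

[1] timeout(2) → N2(cand t1 [-])
[2] deliver 2→0 → N0(foll t1 [-])
[3] deliver 0→2 → N2(lead t1 [-])
[4] propose(2,'z') → N2(lead t1 [z])
[5] deliver 2→0 → N0(foll t1 [z])
[6] deliver 0→2 → ∅
[7] propose(2,'x') → N2(lead t1 [z,x])
[8] deliver 2→0 → N0(foll t1 [z,x])
[9] deliver 1→0 → ∅
[10] deliver 2→1 → N1(foll t1 [-])
[11] deliver 0→1 → ∅
[12] propose(2,'w') → N2(lead t1 [z,x,w])
[13] deliver 2→1 → N1(foll t1 [z])
[14] deliver 1→2 → ∅
[15] deliver 0→2 → ∅
[16] crash(0) → N0(✗foll t1 [z,x])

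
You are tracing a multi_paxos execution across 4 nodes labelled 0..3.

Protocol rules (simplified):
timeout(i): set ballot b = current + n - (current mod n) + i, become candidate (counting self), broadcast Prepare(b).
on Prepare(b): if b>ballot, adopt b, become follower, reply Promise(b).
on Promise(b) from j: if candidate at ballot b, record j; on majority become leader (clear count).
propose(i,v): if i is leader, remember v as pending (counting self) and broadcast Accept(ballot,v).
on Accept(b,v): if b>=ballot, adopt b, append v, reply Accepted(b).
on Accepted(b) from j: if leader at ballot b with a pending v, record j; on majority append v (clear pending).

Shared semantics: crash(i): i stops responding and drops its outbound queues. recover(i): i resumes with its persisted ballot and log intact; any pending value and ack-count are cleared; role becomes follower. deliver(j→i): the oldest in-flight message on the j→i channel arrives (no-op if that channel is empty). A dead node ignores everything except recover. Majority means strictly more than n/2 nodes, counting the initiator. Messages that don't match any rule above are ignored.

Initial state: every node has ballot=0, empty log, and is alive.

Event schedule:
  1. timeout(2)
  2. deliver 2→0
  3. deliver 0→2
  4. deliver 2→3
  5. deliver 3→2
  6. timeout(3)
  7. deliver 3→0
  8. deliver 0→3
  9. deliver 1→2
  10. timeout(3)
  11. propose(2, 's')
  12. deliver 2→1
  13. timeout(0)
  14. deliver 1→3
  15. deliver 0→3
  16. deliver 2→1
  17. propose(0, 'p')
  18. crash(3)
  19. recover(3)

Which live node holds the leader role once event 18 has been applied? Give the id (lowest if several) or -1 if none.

after 1 — timeout(2): n2:cand/b6/[-]
after 2 — deliver 2→0: n0:foll/b6/[-]
after 3 — deliver 0→2: ·
after 4 — deliver 2→3: n3:foll/b6/[-]
after 5 — deliver 3→2: n2:lead/b6/[-]
after 6 — timeout(3): n3:cand/b11/[-]
after 7 — deliver 3→0: n0:foll/b11/[-]
after 8 — deliver 0→3: ·
after 9 — deliver 1→2: ·
after 10 — timeout(3): n3:cand/b15/[-]
after 11 — propose(2,'s'): ·
after 12 — deliver 2→1: n1:foll/b6/[-]
after 13 — timeout(0): n0:cand/b12/[-]
after 14 — deliver 1→3: ·
after 15 — deliver 0→3: ·
after 16 — deliver 2→1: n1:foll/b6/[s]
after 17 — propose(0,'p'): ·
after 18 — crash(3): n3:✗cand/b15/[-]

2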